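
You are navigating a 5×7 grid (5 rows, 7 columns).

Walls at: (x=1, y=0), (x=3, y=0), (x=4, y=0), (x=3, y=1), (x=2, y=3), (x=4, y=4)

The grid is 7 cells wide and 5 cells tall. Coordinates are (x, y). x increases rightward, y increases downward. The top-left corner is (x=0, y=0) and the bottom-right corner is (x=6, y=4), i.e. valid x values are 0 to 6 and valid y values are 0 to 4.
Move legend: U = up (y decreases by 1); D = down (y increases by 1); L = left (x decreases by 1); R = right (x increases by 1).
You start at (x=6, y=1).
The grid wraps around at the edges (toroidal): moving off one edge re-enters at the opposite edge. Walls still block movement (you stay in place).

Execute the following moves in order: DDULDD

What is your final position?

Start: (x=6, y=1)
  D (down): (x=6, y=1) -> (x=6, y=2)
  D (down): (x=6, y=2) -> (x=6, y=3)
  U (up): (x=6, y=3) -> (x=6, y=2)
  L (left): (x=6, y=2) -> (x=5, y=2)
  D (down): (x=5, y=2) -> (x=5, y=3)
  D (down): (x=5, y=3) -> (x=5, y=4)
Final: (x=5, y=4)

Answer: Final position: (x=5, y=4)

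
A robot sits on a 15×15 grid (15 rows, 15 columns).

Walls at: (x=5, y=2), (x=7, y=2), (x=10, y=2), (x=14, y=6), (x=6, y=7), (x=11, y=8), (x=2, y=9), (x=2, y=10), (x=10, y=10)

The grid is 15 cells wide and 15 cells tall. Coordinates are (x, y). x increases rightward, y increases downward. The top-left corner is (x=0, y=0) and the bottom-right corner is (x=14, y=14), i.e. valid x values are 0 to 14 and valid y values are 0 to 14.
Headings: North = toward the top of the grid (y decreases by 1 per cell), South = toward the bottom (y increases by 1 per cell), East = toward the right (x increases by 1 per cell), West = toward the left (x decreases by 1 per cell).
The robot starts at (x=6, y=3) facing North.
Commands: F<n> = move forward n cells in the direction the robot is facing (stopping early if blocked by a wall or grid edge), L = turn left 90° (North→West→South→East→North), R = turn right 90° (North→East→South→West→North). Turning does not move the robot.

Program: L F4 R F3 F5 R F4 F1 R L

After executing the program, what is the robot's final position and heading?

Start: (x=6, y=3), facing North
  L: turn left, now facing West
  F4: move forward 4, now at (x=2, y=3)
  R: turn right, now facing North
  F3: move forward 3, now at (x=2, y=0)
  F5: move forward 0/5 (blocked), now at (x=2, y=0)
  R: turn right, now facing East
  F4: move forward 4, now at (x=6, y=0)
  F1: move forward 1, now at (x=7, y=0)
  R: turn right, now facing South
  L: turn left, now facing East
Final: (x=7, y=0), facing East

Answer: Final position: (x=7, y=0), facing East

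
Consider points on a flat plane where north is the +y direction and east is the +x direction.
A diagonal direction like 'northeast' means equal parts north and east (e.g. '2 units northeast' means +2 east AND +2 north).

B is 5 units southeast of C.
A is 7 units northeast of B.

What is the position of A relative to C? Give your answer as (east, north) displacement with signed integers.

Answer: A is at (east=12, north=2) relative to C.

Derivation:
Place C at the origin (east=0, north=0).
  B is 5 units southeast of C: delta (east=+5, north=-5); B at (east=5, north=-5).
  A is 7 units northeast of B: delta (east=+7, north=+7); A at (east=12, north=2).
Therefore A relative to C: (east=12, north=2).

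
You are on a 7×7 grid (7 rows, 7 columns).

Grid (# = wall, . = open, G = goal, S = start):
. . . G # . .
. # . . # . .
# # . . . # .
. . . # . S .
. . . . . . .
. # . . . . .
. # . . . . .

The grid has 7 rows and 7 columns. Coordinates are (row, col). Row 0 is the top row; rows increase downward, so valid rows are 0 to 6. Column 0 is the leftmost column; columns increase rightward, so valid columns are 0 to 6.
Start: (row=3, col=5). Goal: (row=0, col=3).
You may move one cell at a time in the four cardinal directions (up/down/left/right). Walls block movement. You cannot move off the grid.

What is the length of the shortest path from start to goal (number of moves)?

BFS from (row=3, col=5) until reaching (row=0, col=3):
  Distance 0: (row=3, col=5)
  Distance 1: (row=3, col=4), (row=3, col=6), (row=4, col=5)
  Distance 2: (row=2, col=4), (row=2, col=6), (row=4, col=4), (row=4, col=6), (row=5, col=5)
  Distance 3: (row=1, col=6), (row=2, col=3), (row=4, col=3), (row=5, col=4), (row=5, col=6), (row=6, col=5)
  Distance 4: (row=0, col=6), (row=1, col=3), (row=1, col=5), (row=2, col=2), (row=4, col=2), (row=5, col=3), (row=6, col=4), (row=6, col=6)
  Distance 5: (row=0, col=3), (row=0, col=5), (row=1, col=2), (row=3, col=2), (row=4, col=1), (row=5, col=2), (row=6, col=3)  <- goal reached here
One shortest path (5 moves): (row=3, col=5) -> (row=3, col=4) -> (row=2, col=4) -> (row=2, col=3) -> (row=1, col=3) -> (row=0, col=3)

Answer: Shortest path length: 5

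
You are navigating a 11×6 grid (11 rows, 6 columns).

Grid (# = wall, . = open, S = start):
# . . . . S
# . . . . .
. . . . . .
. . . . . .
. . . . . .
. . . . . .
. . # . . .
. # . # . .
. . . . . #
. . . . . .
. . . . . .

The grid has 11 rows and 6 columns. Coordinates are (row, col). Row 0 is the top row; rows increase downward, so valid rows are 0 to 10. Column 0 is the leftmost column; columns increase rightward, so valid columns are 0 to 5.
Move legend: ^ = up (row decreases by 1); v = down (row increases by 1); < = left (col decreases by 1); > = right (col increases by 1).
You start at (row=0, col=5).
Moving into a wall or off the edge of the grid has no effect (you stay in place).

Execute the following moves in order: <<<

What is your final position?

Answer: Final position: (row=0, col=2)

Derivation:
Start: (row=0, col=5)
  < (left): (row=0, col=5) -> (row=0, col=4)
  < (left): (row=0, col=4) -> (row=0, col=3)
  < (left): (row=0, col=3) -> (row=0, col=2)
Final: (row=0, col=2)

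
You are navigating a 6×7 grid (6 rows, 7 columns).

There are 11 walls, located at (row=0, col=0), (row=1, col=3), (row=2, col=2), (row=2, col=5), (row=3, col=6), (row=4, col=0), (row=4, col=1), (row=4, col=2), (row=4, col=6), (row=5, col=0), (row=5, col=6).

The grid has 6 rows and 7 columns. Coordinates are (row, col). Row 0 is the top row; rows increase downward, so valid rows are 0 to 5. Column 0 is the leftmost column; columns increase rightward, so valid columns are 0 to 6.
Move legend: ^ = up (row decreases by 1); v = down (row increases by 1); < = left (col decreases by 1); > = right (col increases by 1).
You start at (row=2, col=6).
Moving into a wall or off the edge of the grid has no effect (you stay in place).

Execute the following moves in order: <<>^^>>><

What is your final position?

Answer: Final position: (row=0, col=5)

Derivation:
Start: (row=2, col=6)
  < (left): blocked, stay at (row=2, col=6)
  < (left): blocked, stay at (row=2, col=6)
  > (right): blocked, stay at (row=2, col=6)
  ^ (up): (row=2, col=6) -> (row=1, col=6)
  ^ (up): (row=1, col=6) -> (row=0, col=6)
  [×3]> (right): blocked, stay at (row=0, col=6)
  < (left): (row=0, col=6) -> (row=0, col=5)
Final: (row=0, col=5)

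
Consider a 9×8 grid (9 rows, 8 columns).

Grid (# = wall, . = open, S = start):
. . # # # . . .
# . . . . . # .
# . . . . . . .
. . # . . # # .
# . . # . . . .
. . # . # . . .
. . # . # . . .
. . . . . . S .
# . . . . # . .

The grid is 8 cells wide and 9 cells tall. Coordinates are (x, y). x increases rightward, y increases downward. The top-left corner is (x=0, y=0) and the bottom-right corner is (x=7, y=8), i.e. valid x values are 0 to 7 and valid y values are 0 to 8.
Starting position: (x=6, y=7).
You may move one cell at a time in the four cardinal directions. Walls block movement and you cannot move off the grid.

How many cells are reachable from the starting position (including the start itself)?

BFS flood-fill from (x=6, y=7):
  Distance 0: (x=6, y=7)
  Distance 1: (x=6, y=6), (x=5, y=7), (x=7, y=7), (x=6, y=8)
  Distance 2: (x=6, y=5), (x=5, y=6), (x=7, y=6), (x=4, y=7), (x=7, y=8)
  Distance 3: (x=6, y=4), (x=5, y=5), (x=7, y=5), (x=3, y=7), (x=4, y=8)
  Distance 4: (x=5, y=4), (x=7, y=4), (x=3, y=6), (x=2, y=7), (x=3, y=8)
  Distance 5: (x=7, y=3), (x=4, y=4), (x=3, y=5), (x=1, y=7), (x=2, y=8)
  Distance 6: (x=7, y=2), (x=4, y=3), (x=1, y=6), (x=0, y=7), (x=1, y=8)
  Distance 7: (x=7, y=1), (x=4, y=2), (x=6, y=2), (x=3, y=3), (x=1, y=5), (x=0, y=6)
  Distance 8: (x=7, y=0), (x=4, y=1), (x=3, y=2), (x=5, y=2), (x=1, y=4), (x=0, y=5)
  Distance 9: (x=6, y=0), (x=3, y=1), (x=5, y=1), (x=2, y=2), (x=1, y=3), (x=2, y=4)
  Distance 10: (x=5, y=0), (x=2, y=1), (x=1, y=2), (x=0, y=3)
  Distance 11: (x=1, y=1)
  Distance 12: (x=1, y=0)
  Distance 13: (x=0, y=0)
Total reachable: 55 (grid has 55 open cells total)

Answer: Reachable cells: 55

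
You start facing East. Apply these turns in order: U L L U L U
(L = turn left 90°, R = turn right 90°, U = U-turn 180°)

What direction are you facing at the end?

Answer: Final heading: North

Derivation:
Start: East
  U (U-turn (180°)) -> West
  L (left (90° counter-clockwise)) -> South
  L (left (90° counter-clockwise)) -> East
  U (U-turn (180°)) -> West
  L (left (90° counter-clockwise)) -> South
  U (U-turn (180°)) -> North
Final: North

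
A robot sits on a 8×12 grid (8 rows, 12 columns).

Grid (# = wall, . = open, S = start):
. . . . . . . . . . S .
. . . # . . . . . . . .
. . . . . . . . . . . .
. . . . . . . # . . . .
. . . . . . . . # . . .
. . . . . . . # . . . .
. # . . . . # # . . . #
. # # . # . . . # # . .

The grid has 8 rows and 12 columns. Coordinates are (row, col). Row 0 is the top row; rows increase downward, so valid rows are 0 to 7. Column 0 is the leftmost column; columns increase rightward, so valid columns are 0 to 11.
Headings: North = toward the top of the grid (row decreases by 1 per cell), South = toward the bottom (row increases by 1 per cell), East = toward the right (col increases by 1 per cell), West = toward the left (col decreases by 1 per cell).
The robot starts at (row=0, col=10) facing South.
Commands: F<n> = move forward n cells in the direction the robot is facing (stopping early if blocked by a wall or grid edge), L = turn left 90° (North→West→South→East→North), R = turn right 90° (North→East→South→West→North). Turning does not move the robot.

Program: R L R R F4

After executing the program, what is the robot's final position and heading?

Start: (row=0, col=10), facing South
  R: turn right, now facing West
  L: turn left, now facing South
  R: turn right, now facing West
  R: turn right, now facing North
  F4: move forward 0/4 (blocked), now at (row=0, col=10)
Final: (row=0, col=10), facing North

Answer: Final position: (row=0, col=10), facing North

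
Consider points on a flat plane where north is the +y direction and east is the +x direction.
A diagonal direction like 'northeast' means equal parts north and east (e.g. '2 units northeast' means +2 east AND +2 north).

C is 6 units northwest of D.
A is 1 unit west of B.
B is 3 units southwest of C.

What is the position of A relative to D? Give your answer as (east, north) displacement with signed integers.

Answer: A is at (east=-10, north=3) relative to D.

Derivation:
Place D at the origin (east=0, north=0).
  C is 6 units northwest of D: delta (east=-6, north=+6); C at (east=-6, north=6).
  B is 3 units southwest of C: delta (east=-3, north=-3); B at (east=-9, north=3).
  A is 1 unit west of B: delta (east=-1, north=+0); A at (east=-10, north=3).
Therefore A relative to D: (east=-10, north=3).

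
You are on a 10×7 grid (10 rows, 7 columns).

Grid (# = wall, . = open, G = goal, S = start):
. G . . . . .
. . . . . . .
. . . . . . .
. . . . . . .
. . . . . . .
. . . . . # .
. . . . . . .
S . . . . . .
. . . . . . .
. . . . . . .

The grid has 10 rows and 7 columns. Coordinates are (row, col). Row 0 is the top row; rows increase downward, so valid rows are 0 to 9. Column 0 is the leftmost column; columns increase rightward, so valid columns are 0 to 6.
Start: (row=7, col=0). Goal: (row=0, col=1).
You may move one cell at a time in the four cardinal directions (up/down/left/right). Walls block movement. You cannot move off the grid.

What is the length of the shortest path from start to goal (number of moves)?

Answer: Shortest path length: 8

Derivation:
BFS from (row=7, col=0) until reaching (row=0, col=1):
  Distance 0: (row=7, col=0)
  Distance 1: (row=6, col=0), (row=7, col=1), (row=8, col=0)
  Distance 2: (row=5, col=0), (row=6, col=1), (row=7, col=2), (row=8, col=1), (row=9, col=0)
  Distance 3: (row=4, col=0), (row=5, col=1), (row=6, col=2), (row=7, col=3), (row=8, col=2), (row=9, col=1)
  Distance 4: (row=3, col=0), (row=4, col=1), (row=5, col=2), (row=6, col=3), (row=7, col=4), (row=8, col=3), (row=9, col=2)
  Distance 5: (row=2, col=0), (row=3, col=1), (row=4, col=2), (row=5, col=3), (row=6, col=4), (row=7, col=5), (row=8, col=4), (row=9, col=3)
  Distance 6: (row=1, col=0), (row=2, col=1), (row=3, col=2), (row=4, col=3), (row=5, col=4), (row=6, col=5), (row=7, col=6), (row=8, col=5), (row=9, col=4)
  Distance 7: (row=0, col=0), (row=1, col=1), (row=2, col=2), (row=3, col=3), (row=4, col=4), (row=6, col=6), (row=8, col=6), (row=9, col=5)
  Distance 8: (row=0, col=1), (row=1, col=2), (row=2, col=3), (row=3, col=4), (row=4, col=5), (row=5, col=6), (row=9, col=6)  <- goal reached here
One shortest path (8 moves): (row=7, col=0) -> (row=7, col=1) -> (row=6, col=1) -> (row=5, col=1) -> (row=4, col=1) -> (row=3, col=1) -> (row=2, col=1) -> (row=1, col=1) -> (row=0, col=1)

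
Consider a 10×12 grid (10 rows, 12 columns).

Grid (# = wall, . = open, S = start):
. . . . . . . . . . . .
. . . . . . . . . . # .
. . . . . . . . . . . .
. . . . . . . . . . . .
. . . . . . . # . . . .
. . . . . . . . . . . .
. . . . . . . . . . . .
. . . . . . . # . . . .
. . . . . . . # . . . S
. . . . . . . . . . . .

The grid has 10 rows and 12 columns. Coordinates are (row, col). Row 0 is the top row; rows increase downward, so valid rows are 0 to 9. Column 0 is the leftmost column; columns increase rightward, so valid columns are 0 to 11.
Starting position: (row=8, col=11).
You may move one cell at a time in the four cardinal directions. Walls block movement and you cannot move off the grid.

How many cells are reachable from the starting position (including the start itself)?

Answer: Reachable cells: 116

Derivation:
BFS flood-fill from (row=8, col=11):
  Distance 0: (row=8, col=11)
  Distance 1: (row=7, col=11), (row=8, col=10), (row=9, col=11)
  Distance 2: (row=6, col=11), (row=7, col=10), (row=8, col=9), (row=9, col=10)
  Distance 3: (row=5, col=11), (row=6, col=10), (row=7, col=9), (row=8, col=8), (row=9, col=9)
  Distance 4: (row=4, col=11), (row=5, col=10), (row=6, col=9), (row=7, col=8), (row=9, col=8)
  Distance 5: (row=3, col=11), (row=4, col=10), (row=5, col=9), (row=6, col=8), (row=9, col=7)
  Distance 6: (row=2, col=11), (row=3, col=10), (row=4, col=9), (row=5, col=8), (row=6, col=7), (row=9, col=6)
  Distance 7: (row=1, col=11), (row=2, col=10), (row=3, col=9), (row=4, col=8), (row=5, col=7), (row=6, col=6), (row=8, col=6), (row=9, col=5)
  Distance 8: (row=0, col=11), (row=2, col=9), (row=3, col=8), (row=5, col=6), (row=6, col=5), (row=7, col=6), (row=8, col=5), (row=9, col=4)
  Distance 9: (row=0, col=10), (row=1, col=9), (row=2, col=8), (row=3, col=7), (row=4, col=6), (row=5, col=5), (row=6, col=4), (row=7, col=5), (row=8, col=4), (row=9, col=3)
  Distance 10: (row=0, col=9), (row=1, col=8), (row=2, col=7), (row=3, col=6), (row=4, col=5), (row=5, col=4), (row=6, col=3), (row=7, col=4), (row=8, col=3), (row=9, col=2)
  Distance 11: (row=0, col=8), (row=1, col=7), (row=2, col=6), (row=3, col=5), (row=4, col=4), (row=5, col=3), (row=6, col=2), (row=7, col=3), (row=8, col=2), (row=9, col=1)
  Distance 12: (row=0, col=7), (row=1, col=6), (row=2, col=5), (row=3, col=4), (row=4, col=3), (row=5, col=2), (row=6, col=1), (row=7, col=2), (row=8, col=1), (row=9, col=0)
  Distance 13: (row=0, col=6), (row=1, col=5), (row=2, col=4), (row=3, col=3), (row=4, col=2), (row=5, col=1), (row=6, col=0), (row=7, col=1), (row=8, col=0)
  Distance 14: (row=0, col=5), (row=1, col=4), (row=2, col=3), (row=3, col=2), (row=4, col=1), (row=5, col=0), (row=7, col=0)
  Distance 15: (row=0, col=4), (row=1, col=3), (row=2, col=2), (row=3, col=1), (row=4, col=0)
  Distance 16: (row=0, col=3), (row=1, col=2), (row=2, col=1), (row=3, col=0)
  Distance 17: (row=0, col=2), (row=1, col=1), (row=2, col=0)
  Distance 18: (row=0, col=1), (row=1, col=0)
  Distance 19: (row=0, col=0)
Total reachable: 116 (grid has 116 open cells total)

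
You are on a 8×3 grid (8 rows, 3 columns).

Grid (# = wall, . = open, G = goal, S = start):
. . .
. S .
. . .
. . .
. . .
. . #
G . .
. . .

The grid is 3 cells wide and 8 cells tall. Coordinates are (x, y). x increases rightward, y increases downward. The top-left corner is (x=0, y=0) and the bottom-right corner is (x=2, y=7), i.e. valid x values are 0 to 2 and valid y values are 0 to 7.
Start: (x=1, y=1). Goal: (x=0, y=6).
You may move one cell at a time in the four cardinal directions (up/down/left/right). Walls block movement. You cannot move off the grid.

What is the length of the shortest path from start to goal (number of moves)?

BFS from (x=1, y=1) until reaching (x=0, y=6):
  Distance 0: (x=1, y=1)
  Distance 1: (x=1, y=0), (x=0, y=1), (x=2, y=1), (x=1, y=2)
  Distance 2: (x=0, y=0), (x=2, y=0), (x=0, y=2), (x=2, y=2), (x=1, y=3)
  Distance 3: (x=0, y=3), (x=2, y=3), (x=1, y=4)
  Distance 4: (x=0, y=4), (x=2, y=4), (x=1, y=5)
  Distance 5: (x=0, y=5), (x=1, y=6)
  Distance 6: (x=0, y=6), (x=2, y=6), (x=1, y=7)  <- goal reached here
One shortest path (6 moves): (x=1, y=1) -> (x=0, y=1) -> (x=0, y=2) -> (x=0, y=3) -> (x=0, y=4) -> (x=0, y=5) -> (x=0, y=6)

Answer: Shortest path length: 6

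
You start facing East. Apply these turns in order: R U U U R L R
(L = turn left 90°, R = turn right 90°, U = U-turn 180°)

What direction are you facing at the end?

Answer: Final heading: East

Derivation:
Start: East
  R (right (90° clockwise)) -> South
  U (U-turn (180°)) -> North
  U (U-turn (180°)) -> South
  U (U-turn (180°)) -> North
  R (right (90° clockwise)) -> East
  L (left (90° counter-clockwise)) -> North
  R (right (90° clockwise)) -> East
Final: East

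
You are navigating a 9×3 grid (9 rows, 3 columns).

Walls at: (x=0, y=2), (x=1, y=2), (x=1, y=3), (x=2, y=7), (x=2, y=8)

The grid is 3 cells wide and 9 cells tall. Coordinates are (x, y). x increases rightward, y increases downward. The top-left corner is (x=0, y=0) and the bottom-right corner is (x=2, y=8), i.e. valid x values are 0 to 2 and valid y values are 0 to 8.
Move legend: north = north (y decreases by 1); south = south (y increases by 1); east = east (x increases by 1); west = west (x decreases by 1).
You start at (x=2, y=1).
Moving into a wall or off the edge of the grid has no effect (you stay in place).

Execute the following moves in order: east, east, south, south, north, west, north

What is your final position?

Start: (x=2, y=1)
  east (east): blocked, stay at (x=2, y=1)
  east (east): blocked, stay at (x=2, y=1)
  south (south): (x=2, y=1) -> (x=2, y=2)
  south (south): (x=2, y=2) -> (x=2, y=3)
  north (north): (x=2, y=3) -> (x=2, y=2)
  west (west): blocked, stay at (x=2, y=2)
  north (north): (x=2, y=2) -> (x=2, y=1)
Final: (x=2, y=1)

Answer: Final position: (x=2, y=1)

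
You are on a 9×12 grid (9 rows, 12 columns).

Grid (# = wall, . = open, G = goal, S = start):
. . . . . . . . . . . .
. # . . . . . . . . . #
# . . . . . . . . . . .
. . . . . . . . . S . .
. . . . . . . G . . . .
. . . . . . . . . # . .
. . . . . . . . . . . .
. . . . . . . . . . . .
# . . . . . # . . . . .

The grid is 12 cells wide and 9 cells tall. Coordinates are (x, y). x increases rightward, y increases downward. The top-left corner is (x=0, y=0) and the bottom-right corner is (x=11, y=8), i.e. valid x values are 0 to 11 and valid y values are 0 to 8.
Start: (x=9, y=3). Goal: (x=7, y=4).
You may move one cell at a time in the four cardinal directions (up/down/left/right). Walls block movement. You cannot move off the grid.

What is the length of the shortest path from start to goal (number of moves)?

BFS from (x=9, y=3) until reaching (x=7, y=4):
  Distance 0: (x=9, y=3)
  Distance 1: (x=9, y=2), (x=8, y=3), (x=10, y=3), (x=9, y=4)
  Distance 2: (x=9, y=1), (x=8, y=2), (x=10, y=2), (x=7, y=3), (x=11, y=3), (x=8, y=4), (x=10, y=4)
  Distance 3: (x=9, y=0), (x=8, y=1), (x=10, y=1), (x=7, y=2), (x=11, y=2), (x=6, y=3), (x=7, y=4), (x=11, y=4), (x=8, y=5), (x=10, y=5)  <- goal reached here
One shortest path (3 moves): (x=9, y=3) -> (x=8, y=3) -> (x=7, y=3) -> (x=7, y=4)

Answer: Shortest path length: 3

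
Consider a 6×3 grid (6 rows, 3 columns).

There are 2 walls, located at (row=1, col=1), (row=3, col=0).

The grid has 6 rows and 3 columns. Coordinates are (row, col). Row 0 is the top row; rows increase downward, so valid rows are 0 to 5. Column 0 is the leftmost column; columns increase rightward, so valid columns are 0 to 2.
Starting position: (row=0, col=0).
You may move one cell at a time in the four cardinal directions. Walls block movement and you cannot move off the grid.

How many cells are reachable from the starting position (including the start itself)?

Answer: Reachable cells: 16

Derivation:
BFS flood-fill from (row=0, col=0):
  Distance 0: (row=0, col=0)
  Distance 1: (row=0, col=1), (row=1, col=0)
  Distance 2: (row=0, col=2), (row=2, col=0)
  Distance 3: (row=1, col=2), (row=2, col=1)
  Distance 4: (row=2, col=2), (row=3, col=1)
  Distance 5: (row=3, col=2), (row=4, col=1)
  Distance 6: (row=4, col=0), (row=4, col=2), (row=5, col=1)
  Distance 7: (row=5, col=0), (row=5, col=2)
Total reachable: 16 (grid has 16 open cells total)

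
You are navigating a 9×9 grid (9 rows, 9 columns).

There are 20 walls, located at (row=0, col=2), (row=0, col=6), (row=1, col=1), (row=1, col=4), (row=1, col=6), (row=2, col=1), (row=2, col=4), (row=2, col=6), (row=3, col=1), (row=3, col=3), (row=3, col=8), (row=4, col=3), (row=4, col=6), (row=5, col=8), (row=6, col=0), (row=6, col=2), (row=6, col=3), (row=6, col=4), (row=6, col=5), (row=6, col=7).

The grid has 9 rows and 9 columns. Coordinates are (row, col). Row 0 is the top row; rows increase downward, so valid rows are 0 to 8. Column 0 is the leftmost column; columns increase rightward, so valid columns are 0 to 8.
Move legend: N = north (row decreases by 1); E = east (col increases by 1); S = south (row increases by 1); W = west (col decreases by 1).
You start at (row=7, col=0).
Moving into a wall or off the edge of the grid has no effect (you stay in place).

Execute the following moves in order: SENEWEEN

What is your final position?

Answer: Final position: (row=7, col=3)

Derivation:
Start: (row=7, col=0)
  S (south): (row=7, col=0) -> (row=8, col=0)
  E (east): (row=8, col=0) -> (row=8, col=1)
  N (north): (row=8, col=1) -> (row=7, col=1)
  E (east): (row=7, col=1) -> (row=7, col=2)
  W (west): (row=7, col=2) -> (row=7, col=1)
  E (east): (row=7, col=1) -> (row=7, col=2)
  E (east): (row=7, col=2) -> (row=7, col=3)
  N (north): blocked, stay at (row=7, col=3)
Final: (row=7, col=3)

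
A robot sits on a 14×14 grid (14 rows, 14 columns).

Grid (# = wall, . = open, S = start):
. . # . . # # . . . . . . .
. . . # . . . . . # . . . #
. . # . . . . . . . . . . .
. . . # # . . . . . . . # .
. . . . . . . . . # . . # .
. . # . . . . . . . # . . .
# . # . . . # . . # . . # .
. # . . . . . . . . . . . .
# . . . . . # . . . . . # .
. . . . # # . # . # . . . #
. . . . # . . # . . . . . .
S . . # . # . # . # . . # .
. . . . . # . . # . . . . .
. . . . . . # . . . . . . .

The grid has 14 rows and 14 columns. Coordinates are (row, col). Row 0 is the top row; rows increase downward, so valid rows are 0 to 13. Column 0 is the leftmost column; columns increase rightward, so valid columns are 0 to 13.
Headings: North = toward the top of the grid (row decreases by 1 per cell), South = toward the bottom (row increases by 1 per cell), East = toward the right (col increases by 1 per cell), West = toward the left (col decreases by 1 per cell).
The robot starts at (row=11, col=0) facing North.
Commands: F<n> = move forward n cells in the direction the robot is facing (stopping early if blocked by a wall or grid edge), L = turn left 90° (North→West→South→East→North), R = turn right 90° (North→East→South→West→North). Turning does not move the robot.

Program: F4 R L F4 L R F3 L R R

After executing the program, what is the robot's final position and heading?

Answer: Final position: (row=9, col=0), facing East

Derivation:
Start: (row=11, col=0), facing North
  F4: move forward 2/4 (blocked), now at (row=9, col=0)
  R: turn right, now facing East
  L: turn left, now facing North
  F4: move forward 0/4 (blocked), now at (row=9, col=0)
  L: turn left, now facing West
  R: turn right, now facing North
  F3: move forward 0/3 (blocked), now at (row=9, col=0)
  L: turn left, now facing West
  R: turn right, now facing North
  R: turn right, now facing East
Final: (row=9, col=0), facing East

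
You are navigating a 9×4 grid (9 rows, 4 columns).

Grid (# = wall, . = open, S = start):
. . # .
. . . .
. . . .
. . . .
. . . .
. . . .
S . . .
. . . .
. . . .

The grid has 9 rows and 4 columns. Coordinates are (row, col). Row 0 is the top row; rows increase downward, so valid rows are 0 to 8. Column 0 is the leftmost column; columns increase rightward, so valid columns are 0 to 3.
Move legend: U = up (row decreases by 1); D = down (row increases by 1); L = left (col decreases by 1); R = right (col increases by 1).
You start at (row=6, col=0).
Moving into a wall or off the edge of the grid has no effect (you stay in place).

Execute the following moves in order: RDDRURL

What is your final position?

Start: (row=6, col=0)
  R (right): (row=6, col=0) -> (row=6, col=1)
  D (down): (row=6, col=1) -> (row=7, col=1)
  D (down): (row=7, col=1) -> (row=8, col=1)
  R (right): (row=8, col=1) -> (row=8, col=2)
  U (up): (row=8, col=2) -> (row=7, col=2)
  R (right): (row=7, col=2) -> (row=7, col=3)
  L (left): (row=7, col=3) -> (row=7, col=2)
Final: (row=7, col=2)

Answer: Final position: (row=7, col=2)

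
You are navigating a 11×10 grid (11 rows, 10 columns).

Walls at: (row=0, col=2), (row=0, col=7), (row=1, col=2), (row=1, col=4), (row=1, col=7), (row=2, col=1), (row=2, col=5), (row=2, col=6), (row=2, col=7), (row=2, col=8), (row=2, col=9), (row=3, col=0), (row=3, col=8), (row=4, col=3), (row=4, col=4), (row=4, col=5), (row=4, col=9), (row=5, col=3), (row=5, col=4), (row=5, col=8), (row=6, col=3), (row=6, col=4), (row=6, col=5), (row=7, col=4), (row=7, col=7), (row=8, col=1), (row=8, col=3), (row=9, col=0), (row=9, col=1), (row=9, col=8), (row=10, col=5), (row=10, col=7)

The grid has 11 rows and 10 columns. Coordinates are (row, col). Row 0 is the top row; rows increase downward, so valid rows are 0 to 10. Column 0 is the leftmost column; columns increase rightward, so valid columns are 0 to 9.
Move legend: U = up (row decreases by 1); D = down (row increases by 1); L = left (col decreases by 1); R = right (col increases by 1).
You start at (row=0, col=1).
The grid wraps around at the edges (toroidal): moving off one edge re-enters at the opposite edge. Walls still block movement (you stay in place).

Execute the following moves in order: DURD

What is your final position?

Answer: Final position: (row=1, col=1)

Derivation:
Start: (row=0, col=1)
  D (down): (row=0, col=1) -> (row=1, col=1)
  U (up): (row=1, col=1) -> (row=0, col=1)
  R (right): blocked, stay at (row=0, col=1)
  D (down): (row=0, col=1) -> (row=1, col=1)
Final: (row=1, col=1)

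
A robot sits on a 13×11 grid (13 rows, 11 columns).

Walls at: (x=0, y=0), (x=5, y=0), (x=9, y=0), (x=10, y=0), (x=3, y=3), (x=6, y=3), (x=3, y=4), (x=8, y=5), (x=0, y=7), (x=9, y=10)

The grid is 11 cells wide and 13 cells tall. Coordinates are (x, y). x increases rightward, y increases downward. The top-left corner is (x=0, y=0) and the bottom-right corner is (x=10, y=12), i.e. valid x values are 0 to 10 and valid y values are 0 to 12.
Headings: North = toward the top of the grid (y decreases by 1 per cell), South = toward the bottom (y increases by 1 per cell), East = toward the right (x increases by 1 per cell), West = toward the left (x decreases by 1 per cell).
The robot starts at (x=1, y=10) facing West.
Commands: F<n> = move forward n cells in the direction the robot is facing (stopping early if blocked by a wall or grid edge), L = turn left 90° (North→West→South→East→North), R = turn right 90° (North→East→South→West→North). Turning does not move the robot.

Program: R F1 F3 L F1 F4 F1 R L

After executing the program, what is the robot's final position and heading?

Start: (x=1, y=10), facing West
  R: turn right, now facing North
  F1: move forward 1, now at (x=1, y=9)
  F3: move forward 3, now at (x=1, y=6)
  L: turn left, now facing West
  F1: move forward 1, now at (x=0, y=6)
  F4: move forward 0/4 (blocked), now at (x=0, y=6)
  F1: move forward 0/1 (blocked), now at (x=0, y=6)
  R: turn right, now facing North
  L: turn left, now facing West
Final: (x=0, y=6), facing West

Answer: Final position: (x=0, y=6), facing West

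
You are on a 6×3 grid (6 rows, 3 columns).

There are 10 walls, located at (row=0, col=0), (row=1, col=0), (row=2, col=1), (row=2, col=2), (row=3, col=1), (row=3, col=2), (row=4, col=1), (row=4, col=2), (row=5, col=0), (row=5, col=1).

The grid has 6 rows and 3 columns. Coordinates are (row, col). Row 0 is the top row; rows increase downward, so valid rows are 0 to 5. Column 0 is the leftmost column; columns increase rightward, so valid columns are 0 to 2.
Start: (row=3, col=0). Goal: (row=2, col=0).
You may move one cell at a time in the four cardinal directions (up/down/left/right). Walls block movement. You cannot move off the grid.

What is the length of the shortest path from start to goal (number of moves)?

BFS from (row=3, col=0) until reaching (row=2, col=0):
  Distance 0: (row=3, col=0)
  Distance 1: (row=2, col=0), (row=4, col=0)  <- goal reached here
One shortest path (1 moves): (row=3, col=0) -> (row=2, col=0)

Answer: Shortest path length: 1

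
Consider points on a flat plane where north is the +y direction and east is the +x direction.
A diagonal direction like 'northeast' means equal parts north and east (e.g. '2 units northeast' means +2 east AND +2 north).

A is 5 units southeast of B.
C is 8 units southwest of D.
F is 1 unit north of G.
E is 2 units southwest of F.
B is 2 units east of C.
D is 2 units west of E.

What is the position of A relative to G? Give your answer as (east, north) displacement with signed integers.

Answer: A is at (east=-5, north=-14) relative to G.

Derivation:
Place G at the origin (east=0, north=0).
  F is 1 unit north of G: delta (east=+0, north=+1); F at (east=0, north=1).
  E is 2 units southwest of F: delta (east=-2, north=-2); E at (east=-2, north=-1).
  D is 2 units west of E: delta (east=-2, north=+0); D at (east=-4, north=-1).
  C is 8 units southwest of D: delta (east=-8, north=-8); C at (east=-12, north=-9).
  B is 2 units east of C: delta (east=+2, north=+0); B at (east=-10, north=-9).
  A is 5 units southeast of B: delta (east=+5, north=-5); A at (east=-5, north=-14).
Therefore A relative to G: (east=-5, north=-14).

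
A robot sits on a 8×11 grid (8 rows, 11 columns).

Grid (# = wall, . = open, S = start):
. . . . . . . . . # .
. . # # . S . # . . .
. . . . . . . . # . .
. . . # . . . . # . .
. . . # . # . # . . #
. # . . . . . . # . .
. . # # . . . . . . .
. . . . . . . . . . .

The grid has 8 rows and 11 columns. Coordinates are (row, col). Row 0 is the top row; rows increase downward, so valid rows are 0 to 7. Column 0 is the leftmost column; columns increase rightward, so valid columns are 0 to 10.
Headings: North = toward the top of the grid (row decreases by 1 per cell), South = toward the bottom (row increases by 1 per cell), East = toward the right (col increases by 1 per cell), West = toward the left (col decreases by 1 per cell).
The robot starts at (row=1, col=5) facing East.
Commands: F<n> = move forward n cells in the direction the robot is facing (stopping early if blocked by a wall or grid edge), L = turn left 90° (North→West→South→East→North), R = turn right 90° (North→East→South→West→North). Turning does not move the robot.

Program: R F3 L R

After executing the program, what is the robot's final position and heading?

Start: (row=1, col=5), facing East
  R: turn right, now facing South
  F3: move forward 2/3 (blocked), now at (row=3, col=5)
  L: turn left, now facing East
  R: turn right, now facing South
Final: (row=3, col=5), facing South

Answer: Final position: (row=3, col=5), facing South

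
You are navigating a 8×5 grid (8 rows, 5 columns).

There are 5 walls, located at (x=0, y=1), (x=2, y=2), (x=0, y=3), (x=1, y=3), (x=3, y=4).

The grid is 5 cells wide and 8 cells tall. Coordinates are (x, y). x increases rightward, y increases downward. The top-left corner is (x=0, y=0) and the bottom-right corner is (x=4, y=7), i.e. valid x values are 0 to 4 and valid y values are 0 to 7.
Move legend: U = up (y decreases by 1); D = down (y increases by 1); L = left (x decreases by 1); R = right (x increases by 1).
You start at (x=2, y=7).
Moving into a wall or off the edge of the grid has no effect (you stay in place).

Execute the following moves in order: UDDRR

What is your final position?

Answer: Final position: (x=4, y=7)

Derivation:
Start: (x=2, y=7)
  U (up): (x=2, y=7) -> (x=2, y=6)
  D (down): (x=2, y=6) -> (x=2, y=7)
  D (down): blocked, stay at (x=2, y=7)
  R (right): (x=2, y=7) -> (x=3, y=7)
  R (right): (x=3, y=7) -> (x=4, y=7)
Final: (x=4, y=7)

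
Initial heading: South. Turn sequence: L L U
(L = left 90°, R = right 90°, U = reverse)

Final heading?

Start: South
  L (left (90° counter-clockwise)) -> East
  L (left (90° counter-clockwise)) -> North
  U (U-turn (180°)) -> South
Final: South

Answer: Final heading: South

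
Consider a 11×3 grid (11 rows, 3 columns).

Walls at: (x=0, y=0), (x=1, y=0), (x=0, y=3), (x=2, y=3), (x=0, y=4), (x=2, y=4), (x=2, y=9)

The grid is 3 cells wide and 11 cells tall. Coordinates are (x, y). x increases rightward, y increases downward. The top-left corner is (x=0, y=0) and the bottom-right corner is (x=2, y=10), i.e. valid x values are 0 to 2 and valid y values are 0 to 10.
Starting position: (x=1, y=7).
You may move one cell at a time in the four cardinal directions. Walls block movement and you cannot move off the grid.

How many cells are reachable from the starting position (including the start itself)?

BFS flood-fill from (x=1, y=7):
  Distance 0: (x=1, y=7)
  Distance 1: (x=1, y=6), (x=0, y=7), (x=2, y=7), (x=1, y=8)
  Distance 2: (x=1, y=5), (x=0, y=6), (x=2, y=6), (x=0, y=8), (x=2, y=8), (x=1, y=9)
  Distance 3: (x=1, y=4), (x=0, y=5), (x=2, y=5), (x=0, y=9), (x=1, y=10)
  Distance 4: (x=1, y=3), (x=0, y=10), (x=2, y=10)
  Distance 5: (x=1, y=2)
  Distance 6: (x=1, y=1), (x=0, y=2), (x=2, y=2)
  Distance 7: (x=0, y=1), (x=2, y=1)
  Distance 8: (x=2, y=0)
Total reachable: 26 (grid has 26 open cells total)

Answer: Reachable cells: 26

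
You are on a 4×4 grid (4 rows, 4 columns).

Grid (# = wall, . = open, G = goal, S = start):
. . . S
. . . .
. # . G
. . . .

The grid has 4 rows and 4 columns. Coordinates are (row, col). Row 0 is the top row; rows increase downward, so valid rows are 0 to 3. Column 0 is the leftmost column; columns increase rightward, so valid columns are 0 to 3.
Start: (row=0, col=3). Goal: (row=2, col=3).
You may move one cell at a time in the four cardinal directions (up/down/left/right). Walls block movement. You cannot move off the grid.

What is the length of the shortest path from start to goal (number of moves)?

BFS from (row=0, col=3) until reaching (row=2, col=3):
  Distance 0: (row=0, col=3)
  Distance 1: (row=0, col=2), (row=1, col=3)
  Distance 2: (row=0, col=1), (row=1, col=2), (row=2, col=3)  <- goal reached here
One shortest path (2 moves): (row=0, col=3) -> (row=1, col=3) -> (row=2, col=3)

Answer: Shortest path length: 2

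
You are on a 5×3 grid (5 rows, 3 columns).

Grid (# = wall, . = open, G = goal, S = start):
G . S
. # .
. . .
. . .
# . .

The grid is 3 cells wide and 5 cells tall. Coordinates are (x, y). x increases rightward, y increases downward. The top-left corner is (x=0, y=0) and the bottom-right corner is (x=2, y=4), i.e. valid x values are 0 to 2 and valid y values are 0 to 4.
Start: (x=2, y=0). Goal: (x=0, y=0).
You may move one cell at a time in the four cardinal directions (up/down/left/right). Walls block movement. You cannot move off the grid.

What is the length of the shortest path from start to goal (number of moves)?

BFS from (x=2, y=0) until reaching (x=0, y=0):
  Distance 0: (x=2, y=0)
  Distance 1: (x=1, y=0), (x=2, y=1)
  Distance 2: (x=0, y=0), (x=2, y=2)  <- goal reached here
One shortest path (2 moves): (x=2, y=0) -> (x=1, y=0) -> (x=0, y=0)

Answer: Shortest path length: 2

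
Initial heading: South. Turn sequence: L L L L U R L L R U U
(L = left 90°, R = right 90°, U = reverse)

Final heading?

Answer: Final heading: North

Derivation:
Start: South
  L (left (90° counter-clockwise)) -> East
  L (left (90° counter-clockwise)) -> North
  L (left (90° counter-clockwise)) -> West
  L (left (90° counter-clockwise)) -> South
  U (U-turn (180°)) -> North
  R (right (90° clockwise)) -> East
  L (left (90° counter-clockwise)) -> North
  L (left (90° counter-clockwise)) -> West
  R (right (90° clockwise)) -> North
  U (U-turn (180°)) -> South
  U (U-turn (180°)) -> North
Final: North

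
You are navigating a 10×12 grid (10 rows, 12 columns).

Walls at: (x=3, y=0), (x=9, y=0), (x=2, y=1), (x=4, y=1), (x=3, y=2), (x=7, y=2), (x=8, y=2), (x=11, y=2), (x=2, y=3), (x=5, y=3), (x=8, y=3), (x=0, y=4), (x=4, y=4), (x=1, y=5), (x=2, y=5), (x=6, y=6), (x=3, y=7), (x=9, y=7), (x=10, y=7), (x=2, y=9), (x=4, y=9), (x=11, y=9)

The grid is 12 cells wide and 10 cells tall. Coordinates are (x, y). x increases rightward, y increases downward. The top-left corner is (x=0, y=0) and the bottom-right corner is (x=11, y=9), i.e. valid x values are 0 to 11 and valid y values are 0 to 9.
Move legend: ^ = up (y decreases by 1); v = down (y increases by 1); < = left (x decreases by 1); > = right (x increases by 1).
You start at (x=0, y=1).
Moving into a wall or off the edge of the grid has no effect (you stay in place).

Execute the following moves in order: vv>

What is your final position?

Answer: Final position: (x=1, y=3)

Derivation:
Start: (x=0, y=1)
  v (down): (x=0, y=1) -> (x=0, y=2)
  v (down): (x=0, y=2) -> (x=0, y=3)
  > (right): (x=0, y=3) -> (x=1, y=3)
Final: (x=1, y=3)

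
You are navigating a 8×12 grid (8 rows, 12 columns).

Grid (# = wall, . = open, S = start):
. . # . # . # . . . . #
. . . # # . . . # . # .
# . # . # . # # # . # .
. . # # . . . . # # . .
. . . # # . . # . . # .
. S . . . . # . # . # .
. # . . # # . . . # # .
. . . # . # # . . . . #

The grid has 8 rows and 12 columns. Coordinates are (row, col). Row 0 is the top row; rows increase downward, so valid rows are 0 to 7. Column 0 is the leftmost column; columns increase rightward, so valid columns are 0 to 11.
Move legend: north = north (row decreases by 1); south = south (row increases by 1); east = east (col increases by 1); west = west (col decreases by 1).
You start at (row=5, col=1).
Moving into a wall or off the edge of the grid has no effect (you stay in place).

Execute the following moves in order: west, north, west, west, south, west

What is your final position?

Start: (row=5, col=1)
  west (west): (row=5, col=1) -> (row=5, col=0)
  north (north): (row=5, col=0) -> (row=4, col=0)
  west (west): blocked, stay at (row=4, col=0)
  west (west): blocked, stay at (row=4, col=0)
  south (south): (row=4, col=0) -> (row=5, col=0)
  west (west): blocked, stay at (row=5, col=0)
Final: (row=5, col=0)

Answer: Final position: (row=5, col=0)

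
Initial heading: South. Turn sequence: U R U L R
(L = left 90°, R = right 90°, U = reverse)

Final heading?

Start: South
  U (U-turn (180°)) -> North
  R (right (90° clockwise)) -> East
  U (U-turn (180°)) -> West
  L (left (90° counter-clockwise)) -> South
  R (right (90° clockwise)) -> West
Final: West

Answer: Final heading: West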